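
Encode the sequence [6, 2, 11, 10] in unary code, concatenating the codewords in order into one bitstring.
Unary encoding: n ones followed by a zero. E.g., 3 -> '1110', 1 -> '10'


Encode each number as n ones followed by a terminating 0:
  6 -> 1111110 (7 bits)
  2 -> 110 (3 bits)
  11 -> 111111111110 (12 bits)
  10 -> 11111111110 (11 bits)
Total length = 7 + 3 + 12 + 11 = 33 bits.

Unary([6, 2, 11, 10]) = 111111011011111111111011111111110 (33 bits)


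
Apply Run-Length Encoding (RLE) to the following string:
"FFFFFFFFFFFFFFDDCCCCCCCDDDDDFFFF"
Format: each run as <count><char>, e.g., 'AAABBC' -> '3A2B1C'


Scanning runs left to right:
  i=0: run of 'F' x 14 -> '14F'
  i=14: run of 'D' x 2 -> '2D'
  i=16: run of 'C' x 7 -> '7C'
  i=23: run of 'D' x 5 -> '5D'
  i=28: run of 'F' x 4 -> '4F'

RLE = 14F2D7C5D4F


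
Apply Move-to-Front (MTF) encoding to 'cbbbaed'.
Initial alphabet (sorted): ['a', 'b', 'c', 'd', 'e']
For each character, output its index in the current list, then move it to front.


MTF encoding:
'c': index 2 in ['a', 'b', 'c', 'd', 'e'] -> ['c', 'a', 'b', 'd', 'e']
'b': index 2 in ['c', 'a', 'b', 'd', 'e'] -> ['b', 'c', 'a', 'd', 'e']
'b': index 0 in ['b', 'c', 'a', 'd', 'e'] -> ['b', 'c', 'a', 'd', 'e']
'b': index 0 in ['b', 'c', 'a', 'd', 'e'] -> ['b', 'c', 'a', 'd', 'e']
'a': index 2 in ['b', 'c', 'a', 'd', 'e'] -> ['a', 'b', 'c', 'd', 'e']
'e': index 4 in ['a', 'b', 'c', 'd', 'e'] -> ['e', 'a', 'b', 'c', 'd']
'd': index 4 in ['e', 'a', 'b', 'c', 'd'] -> ['d', 'e', 'a', 'b', 'c']


Output: [2, 2, 0, 0, 2, 4, 4]


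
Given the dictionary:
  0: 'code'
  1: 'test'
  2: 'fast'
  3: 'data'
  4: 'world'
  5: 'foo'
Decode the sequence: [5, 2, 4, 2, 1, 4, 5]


Look up each index in the dictionary:
  5 -> 'foo'
  2 -> 'fast'
  4 -> 'world'
  2 -> 'fast'
  1 -> 'test'
  4 -> 'world'
  5 -> 'foo'

Decoded: "foo fast world fast test world foo"


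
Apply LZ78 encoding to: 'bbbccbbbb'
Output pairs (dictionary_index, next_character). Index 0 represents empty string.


LZ78 encoding steps:
Dictionary: {0: ''}
Step 1: w='' (idx 0), next='b' -> output (0, 'b'), add 'b' as idx 1
Step 2: w='b' (idx 1), next='b' -> output (1, 'b'), add 'bb' as idx 2
Step 3: w='' (idx 0), next='c' -> output (0, 'c'), add 'c' as idx 3
Step 4: w='c' (idx 3), next='b' -> output (3, 'b'), add 'cb' as idx 4
Step 5: w='bb' (idx 2), next='b' -> output (2, 'b'), add 'bbb' as idx 5


Encoded: [(0, 'b'), (1, 'b'), (0, 'c'), (3, 'b'), (2, 'b')]


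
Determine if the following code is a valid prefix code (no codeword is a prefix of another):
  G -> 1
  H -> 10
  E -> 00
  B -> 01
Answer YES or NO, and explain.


Checking each pair (does one codeword prefix another?):
  G='1' vs H='10': prefix -- VIOLATION

NO -- this is NOT a valid prefix code. G (1) is a prefix of H (10).


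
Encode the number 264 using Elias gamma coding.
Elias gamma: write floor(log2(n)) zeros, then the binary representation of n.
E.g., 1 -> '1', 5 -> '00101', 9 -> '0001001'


num_bits = floor(log2(264)) + 1 = 9
leading_zeros = num_bits - 1 = 8
binary(264) = 100001000

Elias gamma(264) = '00000000' + '100001000' = 00000000100001000 (17 bits)


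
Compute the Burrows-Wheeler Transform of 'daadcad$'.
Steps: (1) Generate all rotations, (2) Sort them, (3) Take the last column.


Rotations (sorted):
  0: $daadcad -> last char: d
  1: aadcad$d -> last char: d
  2: ad$daadc -> last char: c
  3: adcad$da -> last char: a
  4: cad$daad -> last char: d
  5: d$daadca -> last char: a
  6: daadcad$ -> last char: $
  7: dcad$daa -> last char: a


BWT = ddcada$a


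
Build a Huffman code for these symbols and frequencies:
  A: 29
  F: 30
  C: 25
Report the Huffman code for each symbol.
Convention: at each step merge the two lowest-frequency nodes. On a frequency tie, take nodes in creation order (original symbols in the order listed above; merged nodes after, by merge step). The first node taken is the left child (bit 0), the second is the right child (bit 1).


Huffman tree construction:
Step 1: Merge C(25) + A(29) = 54
Step 2: Merge F(30) + (C+A)(54) = 84
Read each symbol's code off the tree from the root (left child = 0, right child = 1).

Codes:
  A: 11 (length 2)
  F: 0 (length 1)
  C: 10 (length 2)
Average code length: 138/84 = 1.6429 bits/symbol


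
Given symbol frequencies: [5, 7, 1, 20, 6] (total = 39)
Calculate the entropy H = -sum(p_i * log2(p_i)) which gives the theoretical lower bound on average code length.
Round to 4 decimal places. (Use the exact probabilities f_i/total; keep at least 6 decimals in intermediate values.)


Per-symbol terms -p_i * log2(p_i) with p_i = f_i/39:
  p = 5/39 = 0.128205: log2(p) = -2.963474, -p*log2(p) = 0.379933
  p = 7/39 = 0.179487: log2(p) = -2.478047, -p*log2(p) = 0.444778
  p = 1/39 = 0.025641: log2(p) = -5.285402, -p*log2(p) = 0.135523
  p = 20/39 = 0.512821: log2(p) = -0.963474, -p*log2(p) = 0.494089
  p = 6/39 = 0.153846: log2(p) = -2.700440, -p*log2(p) = 0.415452
H = 0.379933 + 0.444778 + 0.135523 + 0.494089 + 0.415452 = 1.869775

H = 1.8698 bits/symbol


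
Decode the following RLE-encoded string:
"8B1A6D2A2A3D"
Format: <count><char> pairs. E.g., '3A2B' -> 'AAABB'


Expanding each <count><char> pair:
  8B -> 'BBBBBBBB'
  1A -> 'A'
  6D -> 'DDDDDD'
  2A -> 'AA'
  2A -> 'AA'
  3D -> 'DDD'

Decoded = BBBBBBBBADDDDDDAAAADDD


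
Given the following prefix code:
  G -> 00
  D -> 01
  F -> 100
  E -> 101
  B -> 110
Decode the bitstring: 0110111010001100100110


Decoding step by step:
Bits 01 -> D
Bits 101 -> E
Bits 110 -> B
Bits 100 -> F
Bits 01 -> D
Bits 100 -> F
Bits 100 -> F
Bits 110 -> B


Decoded message: DEBFDFFB


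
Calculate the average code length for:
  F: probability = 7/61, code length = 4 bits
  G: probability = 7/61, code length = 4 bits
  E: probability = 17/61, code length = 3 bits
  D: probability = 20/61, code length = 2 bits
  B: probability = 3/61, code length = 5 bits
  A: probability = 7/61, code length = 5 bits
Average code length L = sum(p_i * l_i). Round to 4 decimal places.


Weighted contributions p_i * l_i:
  F: (7/61) * 4 = 28/61
  G: (7/61) * 4 = 28/61
  E: (17/61) * 3 = 51/61
  D: (20/61) * 2 = 40/61
  B: (3/61) * 5 = 15/61
  A: (7/61) * 5 = 35/61
Sum = (28 + 28 + 51 + 40 + 15 + 35)/61 = 197/61

L = 197/61 = 3.2295 bits/symbol


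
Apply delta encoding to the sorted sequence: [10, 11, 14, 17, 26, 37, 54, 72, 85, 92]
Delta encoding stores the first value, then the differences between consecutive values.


First value: 10
Deltas:
  11 - 10 = 1
  14 - 11 = 3
  17 - 14 = 3
  26 - 17 = 9
  37 - 26 = 11
  54 - 37 = 17
  72 - 54 = 18
  85 - 72 = 13
  92 - 85 = 7


Delta encoded: [10, 1, 3, 3, 9, 11, 17, 18, 13, 7]


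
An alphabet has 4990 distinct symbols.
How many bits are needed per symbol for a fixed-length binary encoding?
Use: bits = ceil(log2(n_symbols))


log2(4990) = 12.2848
Bracket: 2^12 = 4096 < 4990 <= 2^13 = 8192
So ceil(log2(4990)) = 13

bits = ceil(log2(4990)) = ceil(12.2848) = 13 bits


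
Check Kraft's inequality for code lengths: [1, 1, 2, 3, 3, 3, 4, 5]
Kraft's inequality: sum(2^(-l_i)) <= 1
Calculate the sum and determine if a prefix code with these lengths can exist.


Sum = 2^(-1) + 2^(-1) + 2^(-2) + 2^(-3) + 2^(-3) + 2^(-3) + 2^(-4) + 2^(-5)
    = 0.5 + 0.5 + 0.25 + 0.125 + 0.125 + 0.125 + 0.0625 + 0.03125
    = 55/32 = 1.71875
Since 1.71875 > 1, Kraft's inequality is NOT satisfied.
A prefix code with these lengths CANNOT exist.

Kraft sum = 1.71875. Not satisfied.


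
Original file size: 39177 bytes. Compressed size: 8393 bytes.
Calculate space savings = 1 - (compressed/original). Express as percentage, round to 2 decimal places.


ratio = compressed/original = 8393/39177 = 0.214233
savings = 1 - ratio = 1 - 0.214233 = 0.785767
as a percentage: 0.785767 * 100 = 78.58%

Space savings = 1 - 8393/39177 = 78.58%


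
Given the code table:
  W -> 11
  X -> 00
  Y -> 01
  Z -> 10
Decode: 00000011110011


Decoding:
00 -> X
00 -> X
00 -> X
11 -> W
11 -> W
00 -> X
11 -> W


Result: XXXWWXW


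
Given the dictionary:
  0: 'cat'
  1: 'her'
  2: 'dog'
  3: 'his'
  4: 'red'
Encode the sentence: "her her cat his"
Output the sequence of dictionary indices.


Look up each word in the dictionary:
  'her' -> 1
  'her' -> 1
  'cat' -> 0
  'his' -> 3

Encoded: [1, 1, 0, 3]


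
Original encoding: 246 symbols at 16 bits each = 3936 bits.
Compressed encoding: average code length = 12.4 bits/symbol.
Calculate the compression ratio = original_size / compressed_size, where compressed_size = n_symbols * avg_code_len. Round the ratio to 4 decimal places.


original_size = n_symbols * orig_bits = 246 * 16 = 3936 bits
compressed_size = n_symbols * avg_code_len = 246 * 12.4 = 3050.4 bits
ratio = original_size / compressed_size = 3936 / 3050.4 = 1.2903

Compression ratio = 1.2903


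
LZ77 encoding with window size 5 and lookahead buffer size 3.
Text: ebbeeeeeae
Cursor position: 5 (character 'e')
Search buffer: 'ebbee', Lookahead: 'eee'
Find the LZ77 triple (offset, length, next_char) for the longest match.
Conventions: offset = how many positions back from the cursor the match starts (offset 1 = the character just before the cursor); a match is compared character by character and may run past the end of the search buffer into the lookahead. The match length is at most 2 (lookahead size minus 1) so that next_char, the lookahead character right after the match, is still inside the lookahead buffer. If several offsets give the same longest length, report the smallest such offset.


Try each offset into the search buffer:
  offset=1 (pos 4, char 'e'): match length 2
  offset=2 (pos 3, char 'e'): match length 2
  offset=3 (pos 2, char 'b'): match length 0
  offset=4 (pos 1, char 'b'): match length 0
  offset=5 (pos 0, char 'e'): match length 1
Longest match has length 2, found at offsets 1, 2; take the smallest, offset 1.
next_char = character at position 5 + 2 = 7 -> 'e'

Best match: offset=1, length=2 (matching 'ee' starting at position 4)
LZ77 triple: (1, 2, 'e')


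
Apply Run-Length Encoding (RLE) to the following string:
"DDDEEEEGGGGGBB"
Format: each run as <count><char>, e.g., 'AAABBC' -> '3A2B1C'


Scanning runs left to right:
  i=0: run of 'D' x 3 -> '3D'
  i=3: run of 'E' x 4 -> '4E'
  i=7: run of 'G' x 5 -> '5G'
  i=12: run of 'B' x 2 -> '2B'

RLE = 3D4E5G2B


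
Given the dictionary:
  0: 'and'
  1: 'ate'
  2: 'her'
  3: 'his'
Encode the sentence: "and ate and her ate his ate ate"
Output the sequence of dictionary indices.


Look up each word in the dictionary:
  'and' -> 0
  'ate' -> 1
  'and' -> 0
  'her' -> 2
  'ate' -> 1
  'his' -> 3
  'ate' -> 1
  'ate' -> 1

Encoded: [0, 1, 0, 2, 1, 3, 1, 1]


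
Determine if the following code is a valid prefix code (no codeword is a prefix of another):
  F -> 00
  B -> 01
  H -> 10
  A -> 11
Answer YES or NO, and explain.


Checking each pair (does one codeword prefix another?):
  F='00' vs B='01': no prefix
  F='00' vs H='10': no prefix
  F='00' vs A='11': no prefix
  B='01' vs F='00': no prefix
  B='01' vs H='10': no prefix
  B='01' vs A='11': no prefix
  H='10' vs F='00': no prefix
  H='10' vs B='01': no prefix
  H='10' vs A='11': no prefix
  A='11' vs F='00': no prefix
  A='11' vs B='01': no prefix
  A='11' vs H='10': no prefix
No violation found over all pairs.

YES -- this is a valid prefix code. No codeword is a prefix of any other codeword.


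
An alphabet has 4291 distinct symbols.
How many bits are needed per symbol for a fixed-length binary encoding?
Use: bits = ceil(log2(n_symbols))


log2(4291) = 12.0671
Bracket: 2^12 = 4096 < 4291 <= 2^13 = 8192
So ceil(log2(4291)) = 13

bits = ceil(log2(4291)) = ceil(12.0671) = 13 bits


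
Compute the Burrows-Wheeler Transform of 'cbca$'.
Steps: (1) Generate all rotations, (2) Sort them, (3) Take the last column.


Rotations (sorted):
  0: $cbca -> last char: a
  1: a$cbc -> last char: c
  2: bca$c -> last char: c
  3: ca$cb -> last char: b
  4: cbca$ -> last char: $


BWT = accb$


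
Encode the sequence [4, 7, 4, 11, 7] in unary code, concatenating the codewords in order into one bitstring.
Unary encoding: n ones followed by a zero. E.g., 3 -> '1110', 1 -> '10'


Encode each number as n ones followed by a terminating 0:
  4 -> 11110 (5 bits)
  7 -> 11111110 (8 bits)
  4 -> 11110 (5 bits)
  11 -> 111111111110 (12 bits)
  7 -> 11111110 (8 bits)
Total length = 5 + 8 + 5 + 12 + 8 = 38 bits.

Unary([4, 7, 4, 11, 7]) = 11110111111101111011111111111011111110 (38 bits)


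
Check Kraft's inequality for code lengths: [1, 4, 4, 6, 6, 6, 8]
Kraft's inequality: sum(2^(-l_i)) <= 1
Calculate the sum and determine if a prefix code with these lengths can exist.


Sum = 2^(-1) + 2^(-4) + 2^(-4) + 2^(-6) + 2^(-6) + 2^(-6) + 2^(-8)
    = 0.5 + 0.0625 + 0.0625 + 0.015625 + 0.015625 + 0.015625 + 0.00390625
    = 173/256 = 0.67578125
Since 0.67578125 <= 1, Kraft's inequality IS satisfied.
A prefix code with these lengths CAN exist.

Kraft sum = 0.67578125. Satisfied.


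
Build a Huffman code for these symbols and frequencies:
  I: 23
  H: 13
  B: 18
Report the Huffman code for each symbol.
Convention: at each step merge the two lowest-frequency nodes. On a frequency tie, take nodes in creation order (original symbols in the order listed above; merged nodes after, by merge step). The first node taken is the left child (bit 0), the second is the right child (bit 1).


Huffman tree construction:
Step 1: Merge H(13) + B(18) = 31
Step 2: Merge I(23) + (H+B)(31) = 54
Read each symbol's code off the tree from the root (left child = 0, right child = 1).

Codes:
  I: 0 (length 1)
  H: 10 (length 2)
  B: 11 (length 2)
Average code length: 85/54 = 1.5741 bits/symbol


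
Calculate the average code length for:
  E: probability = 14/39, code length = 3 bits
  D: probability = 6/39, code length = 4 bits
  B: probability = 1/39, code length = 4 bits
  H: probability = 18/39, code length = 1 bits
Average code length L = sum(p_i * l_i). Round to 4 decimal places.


Weighted contributions p_i * l_i:
  E: (14/39) * 3 = 42/39
  D: (6/39) * 4 = 24/39
  B: (1/39) * 4 = 4/39
  H: (18/39) * 1 = 18/39
Sum = (42 + 24 + 4 + 18)/39 = 88/39

L = 88/39 = 2.2564 bits/symbol


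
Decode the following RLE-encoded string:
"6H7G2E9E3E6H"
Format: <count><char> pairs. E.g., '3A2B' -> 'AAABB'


Expanding each <count><char> pair:
  6H -> 'HHHHHH'
  7G -> 'GGGGGGG'
  2E -> 'EE'
  9E -> 'EEEEEEEEE'
  3E -> 'EEE'
  6H -> 'HHHHHH'

Decoded = HHHHHHGGGGGGGEEEEEEEEEEEEEEHHHHHH


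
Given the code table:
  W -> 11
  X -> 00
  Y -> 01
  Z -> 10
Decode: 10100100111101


Decoding:
10 -> Z
10 -> Z
01 -> Y
00 -> X
11 -> W
11 -> W
01 -> Y


Result: ZZYXWWY


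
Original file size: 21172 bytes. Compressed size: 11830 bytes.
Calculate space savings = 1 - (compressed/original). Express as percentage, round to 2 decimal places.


ratio = compressed/original = 11830/21172 = 0.558757
savings = 1 - ratio = 1 - 0.558757 = 0.441243
as a percentage: 0.441243 * 100 = 44.12%

Space savings = 1 - 11830/21172 = 44.12%


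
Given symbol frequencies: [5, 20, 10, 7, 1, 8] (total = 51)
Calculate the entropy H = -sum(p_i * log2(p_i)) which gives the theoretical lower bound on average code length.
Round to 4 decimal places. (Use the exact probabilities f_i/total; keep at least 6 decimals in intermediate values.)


Per-symbol terms -p_i * log2(p_i) with p_i = f_i/51:
  p = 5/51 = 0.098039: log2(p) = -3.350497, -p*log2(p) = 0.328480
  p = 20/51 = 0.392157: log2(p) = -1.350497, -p*log2(p) = 0.529607
  p = 10/51 = 0.196078: log2(p) = -2.350497, -p*log2(p) = 0.460882
  p = 7/51 = 0.137255: log2(p) = -2.865070, -p*log2(p) = 0.393245
  p = 1/51 = 0.019608: log2(p) = -5.672425, -p*log2(p) = 0.111224
  p = 8/51 = 0.156863: log2(p) = -2.672425, -p*log2(p) = 0.419204
H = 0.328480 + 0.529607 + 0.460882 + 0.393245 + 0.111224 + 0.419204 = 2.242642

H = 2.2426 bits/symbol


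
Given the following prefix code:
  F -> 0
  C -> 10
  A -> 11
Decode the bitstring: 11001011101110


Decoding step by step:
Bits 11 -> A
Bits 0 -> F
Bits 0 -> F
Bits 10 -> C
Bits 11 -> A
Bits 10 -> C
Bits 11 -> A
Bits 10 -> C


Decoded message: AFFCACAC


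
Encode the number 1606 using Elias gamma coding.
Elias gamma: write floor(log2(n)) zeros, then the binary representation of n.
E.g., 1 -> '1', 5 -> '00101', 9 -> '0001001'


num_bits = floor(log2(1606)) + 1 = 11
leading_zeros = num_bits - 1 = 10
binary(1606) = 11001000110

Elias gamma(1606) = '0000000000' + '11001000110' = 000000000011001000110 (21 bits)


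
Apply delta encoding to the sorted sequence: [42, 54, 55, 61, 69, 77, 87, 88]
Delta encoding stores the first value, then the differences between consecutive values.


First value: 42
Deltas:
  54 - 42 = 12
  55 - 54 = 1
  61 - 55 = 6
  69 - 61 = 8
  77 - 69 = 8
  87 - 77 = 10
  88 - 87 = 1


Delta encoded: [42, 12, 1, 6, 8, 8, 10, 1]


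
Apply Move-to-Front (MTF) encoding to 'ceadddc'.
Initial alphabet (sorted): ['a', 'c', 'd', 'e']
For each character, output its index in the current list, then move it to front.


MTF encoding:
'c': index 1 in ['a', 'c', 'd', 'e'] -> ['c', 'a', 'd', 'e']
'e': index 3 in ['c', 'a', 'd', 'e'] -> ['e', 'c', 'a', 'd']
'a': index 2 in ['e', 'c', 'a', 'd'] -> ['a', 'e', 'c', 'd']
'd': index 3 in ['a', 'e', 'c', 'd'] -> ['d', 'a', 'e', 'c']
'd': index 0 in ['d', 'a', 'e', 'c'] -> ['d', 'a', 'e', 'c']
'd': index 0 in ['d', 'a', 'e', 'c'] -> ['d', 'a', 'e', 'c']
'c': index 3 in ['d', 'a', 'e', 'c'] -> ['c', 'd', 'a', 'e']


Output: [1, 3, 2, 3, 0, 0, 3]


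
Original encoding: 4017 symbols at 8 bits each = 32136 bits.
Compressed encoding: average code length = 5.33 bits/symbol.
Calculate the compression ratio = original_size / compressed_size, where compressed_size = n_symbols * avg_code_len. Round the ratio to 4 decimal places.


original_size = n_symbols * orig_bits = 4017 * 8 = 32136 bits
compressed_size = n_symbols * avg_code_len = 4017 * 5.33 = 21410.61 bits
ratio = original_size / compressed_size = 32136 / 21410.61 = 1.5009

Compression ratio = 1.5009


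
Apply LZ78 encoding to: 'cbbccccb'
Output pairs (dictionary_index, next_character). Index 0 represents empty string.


LZ78 encoding steps:
Dictionary: {0: ''}
Step 1: w='' (idx 0), next='c' -> output (0, 'c'), add 'c' as idx 1
Step 2: w='' (idx 0), next='b' -> output (0, 'b'), add 'b' as idx 2
Step 3: w='b' (idx 2), next='c' -> output (2, 'c'), add 'bc' as idx 3
Step 4: w='c' (idx 1), next='c' -> output (1, 'c'), add 'cc' as idx 4
Step 5: w='c' (idx 1), next='b' -> output (1, 'b'), add 'cb' as idx 5


Encoded: [(0, 'c'), (0, 'b'), (2, 'c'), (1, 'c'), (1, 'b')]


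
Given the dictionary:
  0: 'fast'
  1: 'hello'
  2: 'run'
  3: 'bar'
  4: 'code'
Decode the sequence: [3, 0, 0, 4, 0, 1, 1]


Look up each index in the dictionary:
  3 -> 'bar'
  0 -> 'fast'
  0 -> 'fast'
  4 -> 'code'
  0 -> 'fast'
  1 -> 'hello'
  1 -> 'hello'

Decoded: "bar fast fast code fast hello hello"


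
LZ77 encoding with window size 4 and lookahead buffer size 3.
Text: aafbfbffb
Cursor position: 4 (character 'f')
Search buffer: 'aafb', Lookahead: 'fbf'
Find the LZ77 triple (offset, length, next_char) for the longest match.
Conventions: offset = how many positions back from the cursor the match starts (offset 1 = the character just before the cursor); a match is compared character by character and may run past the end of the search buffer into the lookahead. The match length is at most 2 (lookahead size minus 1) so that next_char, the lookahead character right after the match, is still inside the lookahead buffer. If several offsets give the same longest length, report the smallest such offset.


Try each offset into the search buffer:
  offset=1 (pos 3, char 'b'): match length 0
  offset=2 (pos 2, char 'f'): match length 2
  offset=3 (pos 1, char 'a'): match length 0
  offset=4 (pos 0, char 'a'): match length 0
Longest match has length 2 at offset 2.
next_char = character at position 4 + 2 = 6 -> 'f'

Best match: offset=2, length=2 (matching 'fb' starting at position 2)
LZ77 triple: (2, 2, 'f')


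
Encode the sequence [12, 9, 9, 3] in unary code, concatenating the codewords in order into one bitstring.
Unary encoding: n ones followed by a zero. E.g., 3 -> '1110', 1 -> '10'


Encode each number as n ones followed by a terminating 0:
  12 -> 1111111111110 (13 bits)
  9 -> 1111111110 (10 bits)
  9 -> 1111111110 (10 bits)
  3 -> 1110 (4 bits)
Total length = 13 + 10 + 10 + 4 = 37 bits.

Unary([12, 9, 9, 3]) = 1111111111110111111111011111111101110 (37 bits)


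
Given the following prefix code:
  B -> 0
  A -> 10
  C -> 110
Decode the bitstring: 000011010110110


Decoding step by step:
Bits 0 -> B
Bits 0 -> B
Bits 0 -> B
Bits 0 -> B
Bits 110 -> C
Bits 10 -> A
Bits 110 -> C
Bits 110 -> C


Decoded message: BBBBCACC


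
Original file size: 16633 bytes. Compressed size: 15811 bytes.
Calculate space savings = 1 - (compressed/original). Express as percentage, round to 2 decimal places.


ratio = compressed/original = 15811/16633 = 0.95058
savings = 1 - ratio = 1 - 0.95058 = 0.04942
as a percentage: 0.04942 * 100 = 4.94%

Space savings = 1 - 15811/16633 = 4.94%


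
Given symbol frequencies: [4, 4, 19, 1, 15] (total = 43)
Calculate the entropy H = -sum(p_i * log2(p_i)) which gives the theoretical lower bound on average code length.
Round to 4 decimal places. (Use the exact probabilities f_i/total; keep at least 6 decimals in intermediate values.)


Per-symbol terms -p_i * log2(p_i) with p_i = f_i/43:
  p = 4/43 = 0.093023: log2(p) = -3.426265, -p*log2(p) = 0.318722
  p = 4/43 = 0.093023: log2(p) = -3.426265, -p*log2(p) = 0.318722
  p = 19/43 = 0.441860: log2(p) = -1.178337, -p*log2(p) = 0.520661
  p = 1/43 = 0.023256: log2(p) = -5.426265, -p*log2(p) = 0.126192
  p = 15/43 = 0.348837: log2(p) = -1.519374, -p*log2(p) = 0.530014
H = 0.318722 + 0.318722 + 0.520661 + 0.126192 + 0.530014 = 1.814311

H = 1.8143 bits/symbol


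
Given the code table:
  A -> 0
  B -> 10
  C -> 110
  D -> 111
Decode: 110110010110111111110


Decoding:
110 -> C
110 -> C
0 -> A
10 -> B
110 -> C
111 -> D
111 -> D
110 -> C


Result: CCABCDDC


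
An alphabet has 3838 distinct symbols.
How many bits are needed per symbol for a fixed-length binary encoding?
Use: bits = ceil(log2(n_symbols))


log2(3838) = 11.9061
Bracket: 2^11 = 2048 < 3838 <= 2^12 = 4096
So ceil(log2(3838)) = 12

bits = ceil(log2(3838)) = ceil(11.9061) = 12 bits


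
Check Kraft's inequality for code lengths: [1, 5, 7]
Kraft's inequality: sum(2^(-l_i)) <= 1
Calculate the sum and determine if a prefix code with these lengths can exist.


Sum = 2^(-1) + 2^(-5) + 2^(-7)
    = 0.5 + 0.03125 + 0.0078125
    = 69/128 = 0.5390625
Since 0.5390625 <= 1, Kraft's inequality IS satisfied.
A prefix code with these lengths CAN exist.

Kraft sum = 0.5390625. Satisfied.


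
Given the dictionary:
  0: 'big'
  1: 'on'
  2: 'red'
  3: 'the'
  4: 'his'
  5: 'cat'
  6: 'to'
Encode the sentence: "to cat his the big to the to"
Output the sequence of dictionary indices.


Look up each word in the dictionary:
  'to' -> 6
  'cat' -> 5
  'his' -> 4
  'the' -> 3
  'big' -> 0
  'to' -> 6
  'the' -> 3
  'to' -> 6

Encoded: [6, 5, 4, 3, 0, 6, 3, 6]


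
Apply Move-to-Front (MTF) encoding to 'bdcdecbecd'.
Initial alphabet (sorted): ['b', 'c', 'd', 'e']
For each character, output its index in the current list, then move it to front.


MTF encoding:
'b': index 0 in ['b', 'c', 'd', 'e'] -> ['b', 'c', 'd', 'e']
'd': index 2 in ['b', 'c', 'd', 'e'] -> ['d', 'b', 'c', 'e']
'c': index 2 in ['d', 'b', 'c', 'e'] -> ['c', 'd', 'b', 'e']
'd': index 1 in ['c', 'd', 'b', 'e'] -> ['d', 'c', 'b', 'e']
'e': index 3 in ['d', 'c', 'b', 'e'] -> ['e', 'd', 'c', 'b']
'c': index 2 in ['e', 'd', 'c', 'b'] -> ['c', 'e', 'd', 'b']
'b': index 3 in ['c', 'e', 'd', 'b'] -> ['b', 'c', 'e', 'd']
'e': index 2 in ['b', 'c', 'e', 'd'] -> ['e', 'b', 'c', 'd']
'c': index 2 in ['e', 'b', 'c', 'd'] -> ['c', 'e', 'b', 'd']
'd': index 3 in ['c', 'e', 'b', 'd'] -> ['d', 'c', 'e', 'b']


Output: [0, 2, 2, 1, 3, 2, 3, 2, 2, 3]


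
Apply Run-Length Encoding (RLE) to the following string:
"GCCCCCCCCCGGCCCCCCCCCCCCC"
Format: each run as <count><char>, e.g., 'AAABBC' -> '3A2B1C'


Scanning runs left to right:
  i=0: run of 'G' x 1 -> '1G'
  i=1: run of 'C' x 9 -> '9C'
  i=10: run of 'G' x 2 -> '2G'
  i=12: run of 'C' x 13 -> '13C'

RLE = 1G9C2G13C


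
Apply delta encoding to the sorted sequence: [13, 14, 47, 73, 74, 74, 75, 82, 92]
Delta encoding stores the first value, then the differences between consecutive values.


First value: 13
Deltas:
  14 - 13 = 1
  47 - 14 = 33
  73 - 47 = 26
  74 - 73 = 1
  74 - 74 = 0
  75 - 74 = 1
  82 - 75 = 7
  92 - 82 = 10


Delta encoded: [13, 1, 33, 26, 1, 0, 1, 7, 10]


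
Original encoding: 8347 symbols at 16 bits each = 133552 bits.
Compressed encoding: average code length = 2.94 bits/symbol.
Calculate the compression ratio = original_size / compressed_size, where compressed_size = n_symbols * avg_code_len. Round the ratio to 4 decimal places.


original_size = n_symbols * orig_bits = 8347 * 16 = 133552 bits
compressed_size = n_symbols * avg_code_len = 8347 * 2.94 = 24540.18 bits
ratio = original_size / compressed_size = 133552 / 24540.18 = 5.4422

Compression ratio = 5.4422


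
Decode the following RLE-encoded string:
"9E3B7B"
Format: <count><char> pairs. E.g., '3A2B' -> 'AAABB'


Expanding each <count><char> pair:
  9E -> 'EEEEEEEEE'
  3B -> 'BBB'
  7B -> 'BBBBBBB'

Decoded = EEEEEEEEEBBBBBBBBBB


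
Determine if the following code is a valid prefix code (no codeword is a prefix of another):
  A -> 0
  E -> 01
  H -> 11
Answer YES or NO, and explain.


Checking each pair (does one codeword prefix another?):
  A='0' vs E='01': prefix -- VIOLATION

NO -- this is NOT a valid prefix code. A (0) is a prefix of E (01).


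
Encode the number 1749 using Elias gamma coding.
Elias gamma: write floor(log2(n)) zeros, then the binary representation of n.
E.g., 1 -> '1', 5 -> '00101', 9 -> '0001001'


num_bits = floor(log2(1749)) + 1 = 11
leading_zeros = num_bits - 1 = 10
binary(1749) = 11011010101

Elias gamma(1749) = '0000000000' + '11011010101' = 000000000011011010101 (21 bits)


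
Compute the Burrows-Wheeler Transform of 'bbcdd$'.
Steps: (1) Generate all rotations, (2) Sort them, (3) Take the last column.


Rotations (sorted):
  0: $bbcdd -> last char: d
  1: bbcdd$ -> last char: $
  2: bcdd$b -> last char: b
  3: cdd$bb -> last char: b
  4: d$bbcd -> last char: d
  5: dd$bbc -> last char: c


BWT = d$bbdc


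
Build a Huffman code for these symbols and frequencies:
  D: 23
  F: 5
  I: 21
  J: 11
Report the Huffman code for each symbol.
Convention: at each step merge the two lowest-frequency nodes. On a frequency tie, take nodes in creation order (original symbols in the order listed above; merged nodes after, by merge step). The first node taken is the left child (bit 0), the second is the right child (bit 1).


Huffman tree construction:
Step 1: Merge F(5) + J(11) = 16
Step 2: Merge (F+J)(16) + I(21) = 37
Step 3: Merge D(23) + ((F+J)+I)(37) = 60
Read each symbol's code off the tree from the root (left child = 0, right child = 1).

Codes:
  D: 0 (length 1)
  F: 100 (length 3)
  I: 11 (length 2)
  J: 101 (length 3)
Average code length: 113/60 = 1.8833 bits/symbol


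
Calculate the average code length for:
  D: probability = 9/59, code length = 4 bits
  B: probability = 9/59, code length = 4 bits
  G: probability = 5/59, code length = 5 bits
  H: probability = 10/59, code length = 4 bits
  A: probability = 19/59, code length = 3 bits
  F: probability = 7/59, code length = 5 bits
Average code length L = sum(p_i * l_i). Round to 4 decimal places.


Weighted contributions p_i * l_i:
  D: (9/59) * 4 = 36/59
  B: (9/59) * 4 = 36/59
  G: (5/59) * 5 = 25/59
  H: (10/59) * 4 = 40/59
  A: (19/59) * 3 = 57/59
  F: (7/59) * 5 = 35/59
Sum = (36 + 36 + 25 + 40 + 57 + 35)/59 = 229/59

L = 229/59 = 3.8814 bits/symbol


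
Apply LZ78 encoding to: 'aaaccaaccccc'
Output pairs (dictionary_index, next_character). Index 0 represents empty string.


LZ78 encoding steps:
Dictionary: {0: ''}
Step 1: w='' (idx 0), next='a' -> output (0, 'a'), add 'a' as idx 1
Step 2: w='a' (idx 1), next='a' -> output (1, 'a'), add 'aa' as idx 2
Step 3: w='' (idx 0), next='c' -> output (0, 'c'), add 'c' as idx 3
Step 4: w='c' (idx 3), next='a' -> output (3, 'a'), add 'ca' as idx 4
Step 5: w='a' (idx 1), next='c' -> output (1, 'c'), add 'ac' as idx 5
Step 6: w='c' (idx 3), next='c' -> output (3, 'c'), add 'cc' as idx 6
Step 7: w='cc' (idx 6), end of input -> output (6, '')


Encoded: [(0, 'a'), (1, 'a'), (0, 'c'), (3, 'a'), (1, 'c'), (3, 'c'), (6, '')]


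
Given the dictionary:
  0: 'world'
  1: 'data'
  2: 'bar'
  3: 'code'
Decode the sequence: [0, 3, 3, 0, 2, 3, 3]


Look up each index in the dictionary:
  0 -> 'world'
  3 -> 'code'
  3 -> 'code'
  0 -> 'world'
  2 -> 'bar'
  3 -> 'code'
  3 -> 'code'

Decoded: "world code code world bar code code"


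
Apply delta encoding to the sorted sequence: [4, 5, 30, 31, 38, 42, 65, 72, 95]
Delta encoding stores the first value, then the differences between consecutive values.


First value: 4
Deltas:
  5 - 4 = 1
  30 - 5 = 25
  31 - 30 = 1
  38 - 31 = 7
  42 - 38 = 4
  65 - 42 = 23
  72 - 65 = 7
  95 - 72 = 23


Delta encoded: [4, 1, 25, 1, 7, 4, 23, 7, 23]


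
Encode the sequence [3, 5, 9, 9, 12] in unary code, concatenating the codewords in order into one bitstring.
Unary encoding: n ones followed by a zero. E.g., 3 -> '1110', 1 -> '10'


Encode each number as n ones followed by a terminating 0:
  3 -> 1110 (4 bits)
  5 -> 111110 (6 bits)
  9 -> 1111111110 (10 bits)
  9 -> 1111111110 (10 bits)
  12 -> 1111111111110 (13 bits)
Total length = 4 + 6 + 10 + 10 + 13 = 43 bits.

Unary([3, 5, 9, 9, 12]) = 1110111110111111111011111111101111111111110 (43 bits)


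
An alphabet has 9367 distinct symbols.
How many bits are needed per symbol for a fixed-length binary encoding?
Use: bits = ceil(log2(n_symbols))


log2(9367) = 13.1934
Bracket: 2^13 = 8192 < 9367 <= 2^14 = 16384
So ceil(log2(9367)) = 14

bits = ceil(log2(9367)) = ceil(13.1934) = 14 bits


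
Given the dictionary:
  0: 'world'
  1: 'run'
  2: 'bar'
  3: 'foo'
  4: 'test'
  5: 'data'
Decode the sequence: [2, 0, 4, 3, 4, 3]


Look up each index in the dictionary:
  2 -> 'bar'
  0 -> 'world'
  4 -> 'test'
  3 -> 'foo'
  4 -> 'test'
  3 -> 'foo'

Decoded: "bar world test foo test foo"


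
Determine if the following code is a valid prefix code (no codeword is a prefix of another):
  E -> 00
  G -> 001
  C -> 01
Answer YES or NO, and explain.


Checking each pair (does one codeword prefix another?):
  E='00' vs G='001': prefix -- VIOLATION

NO -- this is NOT a valid prefix code. E (00) is a prefix of G (001).


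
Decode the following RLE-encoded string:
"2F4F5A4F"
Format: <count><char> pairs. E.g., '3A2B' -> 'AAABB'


Expanding each <count><char> pair:
  2F -> 'FF'
  4F -> 'FFFF'
  5A -> 'AAAAA'
  4F -> 'FFFF'

Decoded = FFFFFFAAAAAFFFF


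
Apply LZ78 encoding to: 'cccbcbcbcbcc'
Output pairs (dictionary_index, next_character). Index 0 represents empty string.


LZ78 encoding steps:
Dictionary: {0: ''}
Step 1: w='' (idx 0), next='c' -> output (0, 'c'), add 'c' as idx 1
Step 2: w='c' (idx 1), next='c' -> output (1, 'c'), add 'cc' as idx 2
Step 3: w='' (idx 0), next='b' -> output (0, 'b'), add 'b' as idx 3
Step 4: w='c' (idx 1), next='b' -> output (1, 'b'), add 'cb' as idx 4
Step 5: w='cb' (idx 4), next='c' -> output (4, 'c'), add 'cbc' as idx 5
Step 6: w='b' (idx 3), next='c' -> output (3, 'c'), add 'bc' as idx 6
Step 7: w='c' (idx 1), end of input -> output (1, '')


Encoded: [(0, 'c'), (1, 'c'), (0, 'b'), (1, 'b'), (4, 'c'), (3, 'c'), (1, '')]


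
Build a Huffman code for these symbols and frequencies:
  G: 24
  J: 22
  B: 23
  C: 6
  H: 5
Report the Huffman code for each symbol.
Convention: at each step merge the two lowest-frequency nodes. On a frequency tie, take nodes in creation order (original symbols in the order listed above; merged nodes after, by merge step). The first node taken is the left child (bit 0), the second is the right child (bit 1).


Huffman tree construction:
Step 1: Merge H(5) + C(6) = 11
Step 2: Merge (H+C)(11) + J(22) = 33
Step 3: Merge B(23) + G(24) = 47
Step 4: Merge ((H+C)+J)(33) + (B+G)(47) = 80
Read each symbol's code off the tree from the root (left child = 0, right child = 1).

Codes:
  G: 11 (length 2)
  J: 01 (length 2)
  B: 10 (length 2)
  C: 001 (length 3)
  H: 000 (length 3)
Average code length: 171/80 = 2.1375 bits/symbol


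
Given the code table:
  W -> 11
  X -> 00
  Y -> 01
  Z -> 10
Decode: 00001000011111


Decoding:
00 -> X
00 -> X
10 -> Z
00 -> X
01 -> Y
11 -> W
11 -> W


Result: XXZXYWW


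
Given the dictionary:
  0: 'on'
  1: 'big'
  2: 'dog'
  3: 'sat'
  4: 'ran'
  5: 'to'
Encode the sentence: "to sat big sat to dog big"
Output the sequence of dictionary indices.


Look up each word in the dictionary:
  'to' -> 5
  'sat' -> 3
  'big' -> 1
  'sat' -> 3
  'to' -> 5
  'dog' -> 2
  'big' -> 1

Encoded: [5, 3, 1, 3, 5, 2, 1]


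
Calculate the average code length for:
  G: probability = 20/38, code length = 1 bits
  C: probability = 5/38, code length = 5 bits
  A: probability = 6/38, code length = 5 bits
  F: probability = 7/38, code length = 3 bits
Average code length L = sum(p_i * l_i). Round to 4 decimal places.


Weighted contributions p_i * l_i:
  G: (20/38) * 1 = 20/38
  C: (5/38) * 5 = 25/38
  A: (6/38) * 5 = 30/38
  F: (7/38) * 3 = 21/38
Sum = (20 + 25 + 30 + 21)/38 = 96/38

L = 96/38 = 2.5263 bits/symbol


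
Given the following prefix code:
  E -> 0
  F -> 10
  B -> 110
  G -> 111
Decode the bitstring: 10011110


Decoding step by step:
Bits 10 -> F
Bits 0 -> E
Bits 111 -> G
Bits 10 -> F


Decoded message: FEGF


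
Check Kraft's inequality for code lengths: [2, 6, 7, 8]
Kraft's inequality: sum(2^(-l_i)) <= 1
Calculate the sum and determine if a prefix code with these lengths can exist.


Sum = 2^(-2) + 2^(-6) + 2^(-7) + 2^(-8)
    = 0.25 + 0.015625 + 0.0078125 + 0.00390625
    = 71/256 = 0.27734375
Since 0.27734375 <= 1, Kraft's inequality IS satisfied.
A prefix code with these lengths CAN exist.

Kraft sum = 0.27734375. Satisfied.


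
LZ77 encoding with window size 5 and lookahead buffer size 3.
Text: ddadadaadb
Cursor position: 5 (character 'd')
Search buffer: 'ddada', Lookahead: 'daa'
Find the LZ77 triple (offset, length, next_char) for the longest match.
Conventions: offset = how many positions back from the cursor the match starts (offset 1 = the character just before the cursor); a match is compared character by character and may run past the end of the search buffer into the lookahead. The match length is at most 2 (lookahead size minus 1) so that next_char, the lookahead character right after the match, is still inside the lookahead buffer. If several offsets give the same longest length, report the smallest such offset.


Try each offset into the search buffer:
  offset=1 (pos 4, char 'a'): match length 0
  offset=2 (pos 3, char 'd'): match length 2
  offset=3 (pos 2, char 'a'): match length 0
  offset=4 (pos 1, char 'd'): match length 2
  offset=5 (pos 0, char 'd'): match length 1
Longest match has length 2, found at offsets 2, 4; take the smallest, offset 2.
next_char = character at position 5 + 2 = 7 -> 'a'

Best match: offset=2, length=2 (matching 'da' starting at position 3)
LZ77 triple: (2, 2, 'a')


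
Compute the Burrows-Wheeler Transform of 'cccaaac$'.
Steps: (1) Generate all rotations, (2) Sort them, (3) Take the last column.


Rotations (sorted):
  0: $cccaaac -> last char: c
  1: aaac$ccc -> last char: c
  2: aac$ccca -> last char: a
  3: ac$cccaa -> last char: a
  4: c$cccaaa -> last char: a
  5: caaac$cc -> last char: c
  6: ccaaac$c -> last char: c
  7: cccaaac$ -> last char: $


BWT = ccaaacc$


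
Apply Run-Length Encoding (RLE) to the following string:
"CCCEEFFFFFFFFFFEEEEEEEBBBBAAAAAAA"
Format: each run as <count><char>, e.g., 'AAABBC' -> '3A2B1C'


Scanning runs left to right:
  i=0: run of 'C' x 3 -> '3C'
  i=3: run of 'E' x 2 -> '2E'
  i=5: run of 'F' x 10 -> '10F'
  i=15: run of 'E' x 7 -> '7E'
  i=22: run of 'B' x 4 -> '4B'
  i=26: run of 'A' x 7 -> '7A'

RLE = 3C2E10F7E4B7A


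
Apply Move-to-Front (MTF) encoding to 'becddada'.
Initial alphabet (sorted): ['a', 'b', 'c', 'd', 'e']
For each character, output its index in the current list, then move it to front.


MTF encoding:
'b': index 1 in ['a', 'b', 'c', 'd', 'e'] -> ['b', 'a', 'c', 'd', 'e']
'e': index 4 in ['b', 'a', 'c', 'd', 'e'] -> ['e', 'b', 'a', 'c', 'd']
'c': index 3 in ['e', 'b', 'a', 'c', 'd'] -> ['c', 'e', 'b', 'a', 'd']
'd': index 4 in ['c', 'e', 'b', 'a', 'd'] -> ['d', 'c', 'e', 'b', 'a']
'd': index 0 in ['d', 'c', 'e', 'b', 'a'] -> ['d', 'c', 'e', 'b', 'a']
'a': index 4 in ['d', 'c', 'e', 'b', 'a'] -> ['a', 'd', 'c', 'e', 'b']
'd': index 1 in ['a', 'd', 'c', 'e', 'b'] -> ['d', 'a', 'c', 'e', 'b']
'a': index 1 in ['d', 'a', 'c', 'e', 'b'] -> ['a', 'd', 'c', 'e', 'b']


Output: [1, 4, 3, 4, 0, 4, 1, 1]


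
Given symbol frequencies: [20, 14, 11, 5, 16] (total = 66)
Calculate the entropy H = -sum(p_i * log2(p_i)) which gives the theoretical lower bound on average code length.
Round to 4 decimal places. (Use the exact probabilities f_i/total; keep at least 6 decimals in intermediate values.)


Per-symbol terms -p_i * log2(p_i) with p_i = f_i/66:
  p = 20/66 = 0.303030: log2(p) = -1.722466, -p*log2(p) = 0.521959
  p = 14/66 = 0.212121: log2(p) = -2.237039, -p*log2(p) = 0.474523
  p = 11/66 = 0.166667: log2(p) = -2.584963, -p*log2(p) = 0.430827
  p = 5/66 = 0.075758: log2(p) = -3.722466, -p*log2(p) = 0.282005
  p = 16/66 = 0.242424: log2(p) = -2.044394, -p*log2(p) = 0.495611
H = 0.521959 + 0.474523 + 0.430827 + 0.282005 + 0.495611 = 2.204925

H = 2.2049 bits/symbol


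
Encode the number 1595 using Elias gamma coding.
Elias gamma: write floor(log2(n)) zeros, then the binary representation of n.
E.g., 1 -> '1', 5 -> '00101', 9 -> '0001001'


num_bits = floor(log2(1595)) + 1 = 11
leading_zeros = num_bits - 1 = 10
binary(1595) = 11000111011

Elias gamma(1595) = '0000000000' + '11000111011' = 000000000011000111011 (21 bits)


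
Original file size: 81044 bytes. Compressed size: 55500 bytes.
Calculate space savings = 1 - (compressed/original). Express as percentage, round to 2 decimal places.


ratio = compressed/original = 55500/81044 = 0.684813
savings = 1 - ratio = 1 - 0.684813 = 0.315187
as a percentage: 0.315187 * 100 = 31.52%

Space savings = 1 - 55500/81044 = 31.52%


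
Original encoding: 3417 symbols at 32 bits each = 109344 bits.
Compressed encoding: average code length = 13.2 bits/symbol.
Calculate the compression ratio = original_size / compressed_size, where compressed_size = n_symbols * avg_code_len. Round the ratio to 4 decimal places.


original_size = n_symbols * orig_bits = 3417 * 32 = 109344 bits
compressed_size = n_symbols * avg_code_len = 3417 * 13.2 = 45104.4 bits
ratio = original_size / compressed_size = 109344 / 45104.4 = 2.4242

Compression ratio = 2.4242


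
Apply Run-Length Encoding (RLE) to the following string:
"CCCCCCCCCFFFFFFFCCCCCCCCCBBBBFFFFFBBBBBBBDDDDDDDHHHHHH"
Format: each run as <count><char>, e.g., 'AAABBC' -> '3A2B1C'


Scanning runs left to right:
  i=0: run of 'C' x 9 -> '9C'
  i=9: run of 'F' x 7 -> '7F'
  i=16: run of 'C' x 9 -> '9C'
  i=25: run of 'B' x 4 -> '4B'
  i=29: run of 'F' x 5 -> '5F'
  i=34: run of 'B' x 7 -> '7B'
  i=41: run of 'D' x 7 -> '7D'
  i=48: run of 'H' x 6 -> '6H'

RLE = 9C7F9C4B5F7B7D6H


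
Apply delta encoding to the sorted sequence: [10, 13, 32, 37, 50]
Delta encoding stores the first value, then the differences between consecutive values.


First value: 10
Deltas:
  13 - 10 = 3
  32 - 13 = 19
  37 - 32 = 5
  50 - 37 = 13


Delta encoded: [10, 3, 19, 5, 13]


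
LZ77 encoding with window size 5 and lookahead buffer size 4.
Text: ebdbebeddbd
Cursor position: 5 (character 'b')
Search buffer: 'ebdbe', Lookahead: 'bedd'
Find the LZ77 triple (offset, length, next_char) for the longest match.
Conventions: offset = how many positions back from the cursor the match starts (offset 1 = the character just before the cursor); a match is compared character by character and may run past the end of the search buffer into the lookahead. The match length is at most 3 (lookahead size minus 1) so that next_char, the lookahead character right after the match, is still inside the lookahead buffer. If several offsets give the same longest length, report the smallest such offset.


Try each offset into the search buffer:
  offset=1 (pos 4, char 'e'): match length 0
  offset=2 (pos 3, char 'b'): match length 2
  offset=3 (pos 2, char 'd'): match length 0
  offset=4 (pos 1, char 'b'): match length 1
  offset=5 (pos 0, char 'e'): match length 0
Longest match has length 2 at offset 2.
next_char = character at position 5 + 2 = 7 -> 'd'

Best match: offset=2, length=2 (matching 'be' starting at position 3)
LZ77 triple: (2, 2, 'd')
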